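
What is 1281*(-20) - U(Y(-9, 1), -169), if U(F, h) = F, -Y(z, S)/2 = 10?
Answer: -25600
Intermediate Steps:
Y(z, S) = -20 (Y(z, S) = -2*10 = -20)
1281*(-20) - U(Y(-9, 1), -169) = 1281*(-20) - 1*(-20) = -25620 + 20 = -25600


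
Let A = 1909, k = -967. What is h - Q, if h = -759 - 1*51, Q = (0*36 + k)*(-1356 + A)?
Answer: 533941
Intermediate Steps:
Q = -534751 (Q = (0*36 - 967)*(-1356 + 1909) = (0 - 967)*553 = -967*553 = -534751)
h = -810 (h = -759 - 51 = -810)
h - Q = -810 - 1*(-534751) = -810 + 534751 = 533941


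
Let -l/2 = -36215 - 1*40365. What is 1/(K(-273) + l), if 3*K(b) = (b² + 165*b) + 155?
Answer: 3/489119 ≈ 6.1335e-6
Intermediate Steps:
l = 153160 (l = -2*(-36215 - 1*40365) = -2*(-36215 - 40365) = -2*(-76580) = 153160)
K(b) = 155/3 + 55*b + b²/3 (K(b) = ((b² + 165*b) + 155)/3 = (155 + b² + 165*b)/3 = 155/3 + 55*b + b²/3)
1/(K(-273) + l) = 1/((155/3 + 55*(-273) + (⅓)*(-273)²) + 153160) = 1/((155/3 - 15015 + (⅓)*74529) + 153160) = 1/((155/3 - 15015 + 24843) + 153160) = 1/(29639/3 + 153160) = 1/(489119/3) = 3/489119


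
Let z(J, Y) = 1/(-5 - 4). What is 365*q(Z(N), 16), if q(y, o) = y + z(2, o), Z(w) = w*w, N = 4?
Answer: 52195/9 ≈ 5799.4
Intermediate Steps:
z(J, Y) = -1/9 (z(J, Y) = 1/(-9) = -1/9)
Z(w) = w**2
q(y, o) = -1/9 + y (q(y, o) = y - 1/9 = -1/9 + y)
365*q(Z(N), 16) = 365*(-1/9 + 4**2) = 365*(-1/9 + 16) = 365*(143/9) = 52195/9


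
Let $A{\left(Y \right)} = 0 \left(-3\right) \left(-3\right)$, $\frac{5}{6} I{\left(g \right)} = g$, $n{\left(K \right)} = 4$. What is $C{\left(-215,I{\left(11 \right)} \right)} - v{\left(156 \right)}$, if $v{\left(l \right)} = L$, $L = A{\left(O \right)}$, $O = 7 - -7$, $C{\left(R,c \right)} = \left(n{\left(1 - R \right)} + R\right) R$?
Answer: $45365$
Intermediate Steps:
$I{\left(g \right)} = \frac{6 g}{5}$
$C{\left(R,c \right)} = R \left(4 + R\right)$ ($C{\left(R,c \right)} = \left(4 + R\right) R = R \left(4 + R\right)$)
$O = 14$ ($O = 7 + 7 = 14$)
$A{\left(Y \right)} = 0$ ($A{\left(Y \right)} = 0 \left(-3\right) = 0$)
$L = 0$
$v{\left(l \right)} = 0$
$C{\left(-215,I{\left(11 \right)} \right)} - v{\left(156 \right)} = - 215 \left(4 - 215\right) - 0 = \left(-215\right) \left(-211\right) + 0 = 45365 + 0 = 45365$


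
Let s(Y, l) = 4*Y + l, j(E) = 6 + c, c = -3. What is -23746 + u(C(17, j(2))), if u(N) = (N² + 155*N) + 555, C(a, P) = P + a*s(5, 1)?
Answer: 162209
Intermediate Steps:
j(E) = 3 (j(E) = 6 - 3 = 3)
s(Y, l) = l + 4*Y
C(a, P) = P + 21*a (C(a, P) = P + a*(1 + 4*5) = P + a*(1 + 20) = P + a*21 = P + 21*a)
u(N) = 555 + N² + 155*N
-23746 + u(C(17, j(2))) = -23746 + (555 + (3 + 21*17)² + 155*(3 + 21*17)) = -23746 + (555 + (3 + 357)² + 155*(3 + 357)) = -23746 + (555 + 360² + 155*360) = -23746 + (555 + 129600 + 55800) = -23746 + 185955 = 162209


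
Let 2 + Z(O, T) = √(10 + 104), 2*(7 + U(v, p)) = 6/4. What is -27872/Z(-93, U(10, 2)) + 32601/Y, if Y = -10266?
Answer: -95975669/188210 - 13936*√114/55 ≈ -3215.3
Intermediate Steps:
U(v, p) = -25/4 (U(v, p) = -7 + (6/4)/2 = -7 + (6*(¼))/2 = -7 + (½)*(3/2) = -7 + ¾ = -25/4)
Z(O, T) = -2 + √114 (Z(O, T) = -2 + √(10 + 104) = -2 + √114)
-27872/Z(-93, U(10, 2)) + 32601/Y = -27872/(-2 + √114) + 32601/(-10266) = -27872/(-2 + √114) + 32601*(-1/10266) = -27872/(-2 + √114) - 10867/3422 = -10867/3422 - 27872/(-2 + √114)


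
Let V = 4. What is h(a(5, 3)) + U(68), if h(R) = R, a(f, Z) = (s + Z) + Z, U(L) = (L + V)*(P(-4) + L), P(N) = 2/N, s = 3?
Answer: 4869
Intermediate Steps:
U(L) = (4 + L)*(-½ + L) (U(L) = (L + 4)*(2/(-4) + L) = (4 + L)*(2*(-¼) + L) = (4 + L)*(-½ + L))
a(f, Z) = 3 + 2*Z (a(f, Z) = (3 + Z) + Z = 3 + 2*Z)
h(a(5, 3)) + U(68) = (3 + 2*3) + (-2 + 68² + (7/2)*68) = (3 + 6) + (-2 + 4624 + 238) = 9 + 4860 = 4869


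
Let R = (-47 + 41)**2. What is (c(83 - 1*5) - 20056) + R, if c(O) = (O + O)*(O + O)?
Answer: 4316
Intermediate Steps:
R = 36 (R = (-6)**2 = 36)
c(O) = 4*O**2 (c(O) = (2*O)*(2*O) = 4*O**2)
(c(83 - 1*5) - 20056) + R = (4*(83 - 1*5)**2 - 20056) + 36 = (4*(83 - 5)**2 - 20056) + 36 = (4*78**2 - 20056) + 36 = (4*6084 - 20056) + 36 = (24336 - 20056) + 36 = 4280 + 36 = 4316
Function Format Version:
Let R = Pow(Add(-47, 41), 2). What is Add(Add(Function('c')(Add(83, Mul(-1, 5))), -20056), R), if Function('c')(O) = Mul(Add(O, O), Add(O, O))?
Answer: 4316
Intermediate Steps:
R = 36 (R = Pow(-6, 2) = 36)
Function('c')(O) = Mul(4, Pow(O, 2)) (Function('c')(O) = Mul(Mul(2, O), Mul(2, O)) = Mul(4, Pow(O, 2)))
Add(Add(Function('c')(Add(83, Mul(-1, 5))), -20056), R) = Add(Add(Mul(4, Pow(Add(83, Mul(-1, 5)), 2)), -20056), 36) = Add(Add(Mul(4, Pow(Add(83, -5), 2)), -20056), 36) = Add(Add(Mul(4, Pow(78, 2)), -20056), 36) = Add(Add(Mul(4, 6084), -20056), 36) = Add(Add(24336, -20056), 36) = Add(4280, 36) = 4316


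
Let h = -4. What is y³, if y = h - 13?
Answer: -4913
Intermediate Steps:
y = -17 (y = -4 - 13 = -17)
y³ = (-17)³ = -4913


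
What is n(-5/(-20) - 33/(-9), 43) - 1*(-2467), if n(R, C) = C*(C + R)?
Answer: 53813/12 ≈ 4484.4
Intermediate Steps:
n(-5/(-20) - 33/(-9), 43) - 1*(-2467) = 43*(43 + (-5/(-20) - 33/(-9))) - 1*(-2467) = 43*(43 + (-5*(-1/20) - 33*(-1/9))) + 2467 = 43*(43 + (1/4 + 11/3)) + 2467 = 43*(43 + 47/12) + 2467 = 43*(563/12) + 2467 = 24209/12 + 2467 = 53813/12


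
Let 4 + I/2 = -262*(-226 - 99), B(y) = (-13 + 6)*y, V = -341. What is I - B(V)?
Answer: 167905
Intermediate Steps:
B(y) = -7*y
I = 170292 (I = -8 + 2*(-262*(-226 - 99)) = -8 + 2*(-262*(-325)) = -8 + 2*85150 = -8 + 170300 = 170292)
I - B(V) = 170292 - (-7)*(-341) = 170292 - 1*2387 = 170292 - 2387 = 167905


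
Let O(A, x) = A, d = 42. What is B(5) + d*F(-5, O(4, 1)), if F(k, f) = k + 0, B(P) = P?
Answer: -205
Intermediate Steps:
F(k, f) = k
B(5) + d*F(-5, O(4, 1)) = 5 + 42*(-5) = 5 - 210 = -205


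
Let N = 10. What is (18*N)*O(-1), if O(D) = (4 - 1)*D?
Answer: -540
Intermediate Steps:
O(D) = 3*D
(18*N)*O(-1) = (18*10)*(3*(-1)) = 180*(-3) = -540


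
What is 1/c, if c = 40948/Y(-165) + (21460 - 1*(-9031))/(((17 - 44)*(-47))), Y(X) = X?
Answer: -69795/15643999 ≈ -0.0044615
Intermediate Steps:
c = -15643999/69795 (c = 40948/(-165) + (21460 - 1*(-9031))/(((17 - 44)*(-47))) = 40948*(-1/165) + (21460 + 9031)/((-27*(-47))) = -40948/165 + 30491/1269 = -15643999/69795 ≈ -224.14)
1/c = 1/(-15643999/69795) = -69795/15643999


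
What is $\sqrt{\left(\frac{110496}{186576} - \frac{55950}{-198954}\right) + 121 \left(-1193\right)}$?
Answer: $\frac{2 i \sqrt{3547385781384704973}}{9914541} \approx 379.94 i$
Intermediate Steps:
$\sqrt{\left(\frac{110496}{186576} - \frac{55950}{-198954}\right) + 121 \left(-1193\right)} = \sqrt{\left(110496 \cdot \frac{1}{186576} - - \frac{9325}{33159}\right) - 144353} = \sqrt{\left(\frac{2302}{3887} + \frac{9325}{33159}\right) - 144353} = \sqrt{\frac{112578293}{128889033} - 144353} = \sqrt{- \frac{18605406002356}{128889033}} = \frac{2 i \sqrt{3547385781384704973}}{9914541}$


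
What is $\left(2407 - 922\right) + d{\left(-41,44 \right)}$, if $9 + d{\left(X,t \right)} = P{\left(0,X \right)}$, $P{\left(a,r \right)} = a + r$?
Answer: $1435$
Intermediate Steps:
$d{\left(X,t \right)} = -9 + X$ ($d{\left(X,t \right)} = -9 + \left(0 + X\right) = -9 + X$)
$\left(2407 - 922\right) + d{\left(-41,44 \right)} = \left(2407 - 922\right) - 50 = 1485 - 50 = 1435$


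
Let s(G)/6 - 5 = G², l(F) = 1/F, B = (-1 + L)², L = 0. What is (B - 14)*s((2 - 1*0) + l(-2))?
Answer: -1131/2 ≈ -565.50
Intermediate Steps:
B = 1 (B = (-1 + 0)² = (-1)² = 1)
s(G) = 30 + 6*G²
(B - 14)*s((2 - 1*0) + l(-2)) = (1 - 14)*(30 + 6*((2 - 1*0) + 1/(-2))²) = -13*(30 + 6*((2 + 0) - ½)²) = -13*(30 + 6*(2 - ½)²) = -13*(30 + 6*(3/2)²) = -13*(30 + 6*(9/4)) = -13*(30 + 27/2) = -13*87/2 = -1131/2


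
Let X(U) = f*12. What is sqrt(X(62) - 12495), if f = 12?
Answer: I*sqrt(12351) ≈ 111.14*I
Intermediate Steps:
X(U) = 144 (X(U) = 12*12 = 144)
sqrt(X(62) - 12495) = sqrt(144 - 12495) = sqrt(-12351) = I*sqrt(12351)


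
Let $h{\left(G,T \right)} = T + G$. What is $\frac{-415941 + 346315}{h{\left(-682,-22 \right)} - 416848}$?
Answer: $\frac{34813}{208776} \approx 0.16675$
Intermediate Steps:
$h{\left(G,T \right)} = G + T$
$\frac{-415941 + 346315}{h{\left(-682,-22 \right)} - 416848} = \frac{-415941 + 346315}{\left(-682 - 22\right) - 416848} = - \frac{69626}{-704 - 416848} = - \frac{69626}{-417552} = \left(-69626\right) \left(- \frac{1}{417552}\right) = \frac{34813}{208776}$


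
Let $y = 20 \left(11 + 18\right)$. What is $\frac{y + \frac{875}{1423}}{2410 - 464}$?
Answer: $\frac{826215}{2769158} \approx 0.29836$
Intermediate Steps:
$y = 580$ ($y = 20 \cdot 29 = 580$)
$\frac{y + \frac{875}{1423}}{2410 - 464} = \frac{580 + \frac{875}{1423}}{2410 - 464} = \frac{580 + 875 \cdot \frac{1}{1423}}{1946} = \left(580 + \frac{875}{1423}\right) \frac{1}{1946} = \frac{826215}{1423} \cdot \frac{1}{1946} = \frac{826215}{2769158}$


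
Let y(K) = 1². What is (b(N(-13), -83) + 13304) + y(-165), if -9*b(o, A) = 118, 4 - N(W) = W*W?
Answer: 119627/9 ≈ 13292.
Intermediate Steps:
N(W) = 4 - W² (N(W) = 4 - W*W = 4 - W²)
b(o, A) = -118/9 (b(o, A) = -⅑*118 = -118/9)
y(K) = 1
(b(N(-13), -83) + 13304) + y(-165) = (-118/9 + 13304) + 1 = 119618/9 + 1 = 119627/9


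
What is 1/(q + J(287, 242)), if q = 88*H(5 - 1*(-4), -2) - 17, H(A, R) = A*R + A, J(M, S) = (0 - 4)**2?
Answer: -1/793 ≈ -0.0012610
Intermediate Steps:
J(M, S) = 16 (J(M, S) = (-4)**2 = 16)
H(A, R) = A + A*R
q = -809 (q = 88*((5 - 1*(-4))*(1 - 2)) - 17 = 88*((5 + 4)*(-1)) - 17 = 88*(9*(-1)) - 17 = 88*(-9) - 17 = -792 - 17 = -809)
1/(q + J(287, 242)) = 1/(-809 + 16) = 1/(-793) = -1/793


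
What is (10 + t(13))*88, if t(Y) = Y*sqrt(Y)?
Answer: 880 + 1144*sqrt(13) ≈ 5004.8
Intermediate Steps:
t(Y) = Y**(3/2)
(10 + t(13))*88 = (10 + 13**(3/2))*88 = (10 + 13*sqrt(13))*88 = 880 + 1144*sqrt(13)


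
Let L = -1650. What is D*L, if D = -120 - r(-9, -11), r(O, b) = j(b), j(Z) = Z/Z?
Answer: 199650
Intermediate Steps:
j(Z) = 1
r(O, b) = 1
D = -121 (D = -120 - 1*1 = -120 - 1 = -121)
D*L = -121*(-1650) = 199650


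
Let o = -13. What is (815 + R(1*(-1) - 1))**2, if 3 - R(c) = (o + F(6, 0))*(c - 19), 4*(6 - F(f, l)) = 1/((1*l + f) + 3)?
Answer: 64722025/144 ≈ 4.4946e+5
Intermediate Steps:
F(f, l) = 6 - 1/(4*(3 + f + l)) (F(f, l) = 6 - 1/(4*((1*l + f) + 3)) = 6 - 1/(4*((l + f) + 3)) = 6 - 1/(4*((f + l) + 3)) = 6 - 1/(4*(3 + f + l)))
R(c) = -4699/36 + 253*c/36 (R(c) = 3 - (-13 + (71/4 + 6*6 + 6*0)/(3 + 6 + 0))*(c - 19) = 3 - (-13 + (71/4 + 36 + 0)/9)*(-19 + c) = 3 - (-13 + (1/9)*(215/4))*(-19 + c) = 3 - (-13 + 215/36)*(-19 + c) = 3 - (-253)*(-19 + c)/36 = 3 - (4807/36 - 253*c/36) = 3 + (-4807/36 + 253*c/36) = -4699/36 + 253*c/36)
(815 + R(1*(-1) - 1))**2 = (815 + (-4699/36 + 253*(1*(-1) - 1)/36))**2 = (815 + (-4699/36 + 253*(-1 - 1)/36))**2 = (815 + (-4699/36 + (253/36)*(-2)))**2 = (815 + (-4699/36 - 253/18))**2 = (815 - 1735/12)**2 = (8045/12)**2 = 64722025/144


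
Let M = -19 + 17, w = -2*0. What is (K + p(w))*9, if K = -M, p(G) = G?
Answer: 18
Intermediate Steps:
w = 0
M = -2
K = 2 (K = -1*(-2) = 2)
(K + p(w))*9 = (2 + 0)*9 = 2*9 = 18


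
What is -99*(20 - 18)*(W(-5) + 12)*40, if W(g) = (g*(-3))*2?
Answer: -332640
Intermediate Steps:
W(g) = -6*g (W(g) = -3*g*2 = -6*g)
-99*(20 - 18)*(W(-5) + 12)*40 = -99*(20 - 18)*(-6*(-5) + 12)*40 = -198*(30 + 12)*40 = -198*42*40 = -99*84*40 = -8316*40 = -332640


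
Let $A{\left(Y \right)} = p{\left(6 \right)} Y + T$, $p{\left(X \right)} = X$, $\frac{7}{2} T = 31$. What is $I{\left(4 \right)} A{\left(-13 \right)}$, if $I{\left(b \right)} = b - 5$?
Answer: $\frac{484}{7} \approx 69.143$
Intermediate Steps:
$T = \frac{62}{7}$ ($T = \frac{2}{7} \cdot 31 = \frac{62}{7} \approx 8.8571$)
$I{\left(b \right)} = -5 + b$ ($I{\left(b \right)} = b - 5 = -5 + b$)
$A{\left(Y \right)} = \frac{62}{7} + 6 Y$ ($A{\left(Y \right)} = 6 Y + \frac{62}{7} = \frac{62}{7} + 6 Y$)
$I{\left(4 \right)} A{\left(-13 \right)} = \left(-5 + 4\right) \left(\frac{62}{7} + 6 \left(-13\right)\right) = - (\frac{62}{7} - 78) = \left(-1\right) \left(- \frac{484}{7}\right) = \frac{484}{7}$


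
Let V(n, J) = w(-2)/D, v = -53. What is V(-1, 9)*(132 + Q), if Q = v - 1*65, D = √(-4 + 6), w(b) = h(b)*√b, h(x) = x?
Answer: -28*I ≈ -28.0*I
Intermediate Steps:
w(b) = b^(3/2) (w(b) = b*√b = b^(3/2))
D = √2 ≈ 1.4142
V(n, J) = -2*I (V(n, J) = (-2)^(3/2)/(√2) = (-2*I*√2)*(√2/2) = -2*I)
Q = -118 (Q = -53 - 1*65 = -53 - 65 = -118)
V(-1, 9)*(132 + Q) = (-2*I)*(132 - 118) = -2*I*14 = -28*I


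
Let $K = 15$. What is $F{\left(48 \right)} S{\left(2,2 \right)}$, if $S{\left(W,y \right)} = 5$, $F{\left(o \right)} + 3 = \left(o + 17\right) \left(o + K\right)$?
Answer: $20460$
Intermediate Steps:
$F{\left(o \right)} = -3 + \left(15 + o\right) \left(17 + o\right)$ ($F{\left(o \right)} = -3 + \left(o + 17\right) \left(o + 15\right) = -3 + \left(17 + o\right) \left(15 + o\right) = -3 + \left(15 + o\right) \left(17 + o\right)$)
$F{\left(48 \right)} S{\left(2,2 \right)} = \left(252 + 48^{2} + 32 \cdot 48\right) 5 = \left(252 + 2304 + 1536\right) 5 = 4092 \cdot 5 = 20460$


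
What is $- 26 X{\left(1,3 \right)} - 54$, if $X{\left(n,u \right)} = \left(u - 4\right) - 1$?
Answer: $-2$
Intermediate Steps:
$X{\left(n,u \right)} = -5 + u$ ($X{\left(n,u \right)} = \left(-4 + u\right) - 1 = -5 + u$)
$- 26 X{\left(1,3 \right)} - 54 = - 26 \left(-5 + 3\right) - 54 = \left(-26\right) \left(-2\right) - 54 = 52 - 54 = -2$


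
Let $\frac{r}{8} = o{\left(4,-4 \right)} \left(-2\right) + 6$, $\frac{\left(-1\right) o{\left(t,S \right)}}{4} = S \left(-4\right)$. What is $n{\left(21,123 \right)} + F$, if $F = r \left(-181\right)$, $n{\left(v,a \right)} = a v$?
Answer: $-191449$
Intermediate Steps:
$o{\left(t,S \right)} = 16 S$ ($o{\left(t,S \right)} = - 4 S \left(-4\right) = - 4 \left(- 4 S\right) = 16 S$)
$r = 1072$ ($r = 8 \left(16 \left(-4\right) \left(-2\right) + 6\right) = 8 \left(\left(-64\right) \left(-2\right) + 6\right) = 8 \left(128 + 6\right) = 8 \cdot 134 = 1072$)
$F = -194032$ ($F = 1072 \left(-181\right) = -194032$)
$n{\left(21,123 \right)} + F = 123 \cdot 21 - 194032 = 2583 - 194032 = -191449$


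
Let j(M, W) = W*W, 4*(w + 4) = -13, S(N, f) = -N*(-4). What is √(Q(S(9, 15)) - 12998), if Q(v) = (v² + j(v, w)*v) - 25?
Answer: 3*I*√4371/2 ≈ 99.17*I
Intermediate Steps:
S(N, f) = 4*N
w = -29/4 (w = -4 + (¼)*(-13) = -4 - 13/4 = -29/4 ≈ -7.2500)
j(M, W) = W²
Q(v) = -25 + v² + 841*v/16 (Q(v) = (v² + (-29/4)²*v) - 25 = (v² + 841*v/16) - 25 = -25 + v² + 841*v/16)
√(Q(S(9, 15)) - 12998) = √((-25 + (4*9)² + 841*(4*9)/16) - 12998) = √((-25 + 36² + (841/16)*36) - 12998) = √((-25 + 1296 + 7569/4) - 12998) = √(12653/4 - 12998) = √(-39339/4) = 3*I*√4371/2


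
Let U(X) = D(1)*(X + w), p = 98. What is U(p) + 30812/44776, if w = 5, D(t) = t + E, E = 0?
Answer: 1160685/11194 ≈ 103.69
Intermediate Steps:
D(t) = t (D(t) = t + 0 = t)
U(X) = 5 + X (U(X) = 1*(X + 5) = 1*(5 + X) = 5 + X)
U(p) + 30812/44776 = (5 + 98) + 30812/44776 = 103 + 30812*(1/44776) = 103 + 7703/11194 = 1160685/11194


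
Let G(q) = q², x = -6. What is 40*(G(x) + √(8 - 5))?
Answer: 1440 + 40*√3 ≈ 1509.3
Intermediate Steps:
40*(G(x) + √(8 - 5)) = 40*((-6)² + √(8 - 5)) = 40*(36 + √3) = 1440 + 40*√3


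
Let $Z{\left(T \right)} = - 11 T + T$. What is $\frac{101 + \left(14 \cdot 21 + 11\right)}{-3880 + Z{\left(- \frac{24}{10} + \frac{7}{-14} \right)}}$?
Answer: $- \frac{406}{3851} \approx -0.10543$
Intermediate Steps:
$Z{\left(T \right)} = - 10 T$
$\frac{101 + \left(14 \cdot 21 + 11\right)}{-3880 + Z{\left(- \frac{24}{10} + \frac{7}{-14} \right)}} = \frac{101 + \left(14 \cdot 21 + 11\right)}{-3880 - 10 \left(- \frac{24}{10} + \frac{7}{-14}\right)} = \frac{101 + \left(294 + 11\right)}{-3880 - 10 \left(\left(-24\right) \frac{1}{10} + 7 \left(- \frac{1}{14}\right)\right)} = \frac{101 + 305}{-3880 - 10 \left(- \frac{12}{5} - \frac{1}{2}\right)} = \frac{406}{-3880 - -29} = \frac{406}{-3880 + 29} = \frac{406}{-3851} = 406 \left(- \frac{1}{3851}\right) = - \frac{406}{3851}$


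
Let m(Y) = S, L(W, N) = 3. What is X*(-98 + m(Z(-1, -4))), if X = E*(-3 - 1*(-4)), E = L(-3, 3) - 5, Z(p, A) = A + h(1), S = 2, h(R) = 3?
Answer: 192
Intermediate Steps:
Z(p, A) = 3 + A (Z(p, A) = A + 3 = 3 + A)
m(Y) = 2
E = -2 (E = 3 - 5 = -2)
X = -2 (X = -2*(-3 - 1*(-4)) = -2*(-3 + 4) = -2*1 = -2)
X*(-98 + m(Z(-1, -4))) = -2*(-98 + 2) = -2*(-96) = 192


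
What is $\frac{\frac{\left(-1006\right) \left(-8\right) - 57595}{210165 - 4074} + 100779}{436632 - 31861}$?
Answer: $\frac{20769595342}{83419660161} \approx 0.24898$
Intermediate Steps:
$\frac{\frac{\left(-1006\right) \left(-8\right) - 57595}{210165 - 4074} + 100779}{436632 - 31861} = \frac{\frac{8048 - 57595}{206091} + 100779}{404771} = \left(\left(-49547\right) \frac{1}{206091} + 100779\right) \frac{1}{404771} = \left(- \frac{49547}{206091} + 100779\right) \frac{1}{404771} = \frac{20769595342}{206091} \cdot \frac{1}{404771} = \frac{20769595342}{83419660161}$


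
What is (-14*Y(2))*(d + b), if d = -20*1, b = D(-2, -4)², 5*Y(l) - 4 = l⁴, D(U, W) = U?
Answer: 896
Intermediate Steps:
Y(l) = ⅘ + l⁴/5
b = 4 (b = (-2)² = 4)
d = -20
(-14*Y(2))*(d + b) = (-14*(⅘ + (⅕)*2⁴))*(-20 + 4) = -14*(⅘ + (⅕)*16)*(-16) = -14*(⅘ + 16/5)*(-16) = -14*4*(-16) = -56*(-16) = 896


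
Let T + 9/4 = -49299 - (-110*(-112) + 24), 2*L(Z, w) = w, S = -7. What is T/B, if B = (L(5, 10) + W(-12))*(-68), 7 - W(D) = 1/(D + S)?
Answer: 4685039/62288 ≈ 75.216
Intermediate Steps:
L(Z, w) = w/2
W(D) = 7 - 1/(-7 + D) (W(D) = 7 - 1/(D - 7) = 7 - 1/(-7 + D))
T = -246581/4 (T = -9/4 + (-49299 - (-110*(-112) + 24)) = -9/4 + (-49299 - (12320 + 24)) = -9/4 + (-49299 - 1*12344) = -9/4 + (-49299 - 12344) = -9/4 - 61643 = -246581/4 ≈ -61645.)
B = -15572/19 (B = ((½)*10 + (-50 + 7*(-12))/(-7 - 12))*(-68) = (5 + (-50 - 84)/(-19))*(-68) = (5 - 1/19*(-134))*(-68) = (5 + 134/19)*(-68) = (229/19)*(-68) = -15572/19 ≈ -819.58)
T/B = -246581/(4*(-15572/19)) = -246581/4*(-19/15572) = 4685039/62288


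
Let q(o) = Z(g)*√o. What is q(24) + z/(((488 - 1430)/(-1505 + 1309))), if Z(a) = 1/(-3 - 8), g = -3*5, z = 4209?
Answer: 137494/157 - 2*√6/11 ≈ 875.31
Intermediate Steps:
g = -15
Z(a) = -1/11 (Z(a) = 1/(-11) = -1/11)
q(o) = -√o/11
q(24) + z/(((488 - 1430)/(-1505 + 1309))) = -2*√6/11 + 4209/(((488 - 1430)/(-1505 + 1309))) = -2*√6/11 + 4209/((-942/(-196))) = -2*√6/11 + 4209/((-942*(-1/196))) = -2*√6/11 + 4209/(471/98) = -2*√6/11 + 4209*(98/471) = -2*√6/11 + 137494/157 = 137494/157 - 2*√6/11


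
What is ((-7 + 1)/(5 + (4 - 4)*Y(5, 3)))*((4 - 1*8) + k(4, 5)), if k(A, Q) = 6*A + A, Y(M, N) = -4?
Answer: -144/5 ≈ -28.800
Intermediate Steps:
k(A, Q) = 7*A
((-7 + 1)/(5 + (4 - 4)*Y(5, 3)))*((4 - 1*8) + k(4, 5)) = ((-7 + 1)/(5 + (4 - 4)*(-4)))*((4 - 1*8) + 7*4) = (-6/(5 + 0*(-4)))*((4 - 8) + 28) = (-6/(5 + 0))*(-4 + 28) = -6/5*24 = -144/5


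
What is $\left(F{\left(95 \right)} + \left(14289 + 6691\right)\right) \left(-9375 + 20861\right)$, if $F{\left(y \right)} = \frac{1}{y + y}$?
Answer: $\frac{22892752343}{95} \approx 2.4098 \cdot 10^{8}$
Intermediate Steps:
$F{\left(y \right)} = \frac{1}{2 y}$
$\left(F{\left(95 \right)} + \left(14289 + 6691\right)\right) \left(-9375 + 20861\right) = \left(\frac{1}{2 \cdot 95} + \left(14289 + 6691\right)\right) \left(-9375 + 20861\right) = \left(\frac{1}{2} \cdot \frac{1}{95} + 20980\right) 11486 = \left(\frac{1}{190} + 20980\right) 11486 = \frac{3986201}{190} \cdot 11486 = \frac{22892752343}{95}$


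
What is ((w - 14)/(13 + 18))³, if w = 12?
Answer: -8/29791 ≈ -0.00026854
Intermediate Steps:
((w - 14)/(13 + 18))³ = ((12 - 14)/(13 + 18))³ = (-2/31)³ = -8/29791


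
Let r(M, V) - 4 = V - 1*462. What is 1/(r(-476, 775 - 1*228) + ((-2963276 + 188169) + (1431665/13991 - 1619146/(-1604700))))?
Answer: -11225678850/31150300847820707 ≈ -3.6037e-7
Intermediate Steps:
r(M, V) = -458 + V (r(M, V) = 4 + (V - 1*462) = 4 + (V - 462) = 4 + (-462 + V) = -458 + V)
1/(r(-476, 775 - 1*228) + ((-2963276 + 188169) + (1431665/13991 - 1619146/(-1604700)))) = 1/((-458 + (775 - 1*228)) + ((-2963276 + 188169) + (1431665/13991 - 1619146/(-1604700)))) = 1/((-458 + (775 - 228)) + (-2775107 + (1431665*(1/13991) - 1619146*(-1/1604700)))) = 1/((-458 + 547) + (-2775107 + (1431665/13991 + 809573/802350))) = 1/(89 + (-2775107 + 1160023148593/11225678850)) = 1/(89 - 31151299933238357/11225678850) = 1/(-31150300847820707/11225678850) = -11225678850/31150300847820707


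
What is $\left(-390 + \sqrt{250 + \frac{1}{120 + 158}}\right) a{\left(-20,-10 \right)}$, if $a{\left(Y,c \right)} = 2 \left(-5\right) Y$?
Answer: $-78000 + \frac{100 \sqrt{19321278}}{139} \approx -74838.0$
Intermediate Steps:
$a{\left(Y,c \right)} = - 10 Y$
$\left(-390 + \sqrt{250 + \frac{1}{120 + 158}}\right) a{\left(-20,-10 \right)} = \left(-390 + \sqrt{250 + \frac{1}{120 + 158}}\right) \left(\left(-10\right) \left(-20\right)\right) = \left(-390 + \sqrt{250 + \frac{1}{278}}\right) 200 = \left(-390 + \sqrt{\frac{69501}{278}}\right) 200 = \left(-390 + \frac{\sqrt{19321278}}{278}\right) 200 = -78000 + \frac{100 \sqrt{19321278}}{139}$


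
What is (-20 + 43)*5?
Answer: 115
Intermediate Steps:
(-20 + 43)*5 = 23*5 = 115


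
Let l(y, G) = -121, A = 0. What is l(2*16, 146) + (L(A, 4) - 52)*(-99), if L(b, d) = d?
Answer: 4631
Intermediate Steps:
l(2*16, 146) + (L(A, 4) - 52)*(-99) = -121 + (4 - 52)*(-99) = -121 - 48*(-99) = -121 + 4752 = 4631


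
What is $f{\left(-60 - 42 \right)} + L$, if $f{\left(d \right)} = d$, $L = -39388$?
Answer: $-39490$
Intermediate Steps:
$f{\left(-60 - 42 \right)} + L = \left(-60 - 42\right) - 39388 = -102 - 39388 = -39490$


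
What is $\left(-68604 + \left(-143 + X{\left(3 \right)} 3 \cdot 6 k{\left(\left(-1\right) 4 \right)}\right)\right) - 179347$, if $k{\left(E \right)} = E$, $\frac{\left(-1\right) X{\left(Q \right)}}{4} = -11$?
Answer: $-251262$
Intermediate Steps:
$X{\left(Q \right)} = 44$ ($X{\left(Q \right)} = \left(-4\right) \left(-11\right) = 44$)
$\left(-68604 + \left(-143 + X{\left(3 \right)} 3 \cdot 6 k{\left(\left(-1\right) 4 \right)}\right)\right) - 179347 = \left(-68604 + \left(-143 + 44 \cdot 3 \cdot 6 \left(\left(-1\right) 4\right)\right)\right) - 179347 = \left(-68604 + \left(-143 + 44 \cdot 18 \left(-4\right)\right)\right) - 179347 = \left(-68604 + \left(-143 + 44 \left(-72\right)\right)\right) - 179347 = \left(-68604 - 3311\right) - 179347 = -71915 - 179347 = -251262$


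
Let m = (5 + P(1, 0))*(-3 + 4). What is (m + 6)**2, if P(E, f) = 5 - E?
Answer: 225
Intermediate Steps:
m = 9 (m = (5 + (5 - 1*1))*(-3 + 4) = (5 + (5 - 1))*1 = (5 + 4)*1 = 9*1 = 9)
(m + 6)**2 = (9 + 6)**2 = 15**2 = 225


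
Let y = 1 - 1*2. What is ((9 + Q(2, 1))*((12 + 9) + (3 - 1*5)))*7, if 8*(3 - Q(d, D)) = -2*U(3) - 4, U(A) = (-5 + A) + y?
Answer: 6251/4 ≈ 1562.8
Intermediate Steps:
y = -1 (y = 1 - 2 = -1)
U(A) = -6 + A (U(A) = (-5 + A) - 1 = -6 + A)
Q(d, D) = 11/4 (Q(d, D) = 3 - (-2*(-6 + 3) - 4)/8 = 3 - (-2*(-3) - 4)/8 = 3 - (6 - 4)/8 = 3 - 1/8*2 = 3 - 1/4 = 11/4)
((9 + Q(2, 1))*((12 + 9) + (3 - 1*5)))*7 = ((9 + 11/4)*((12 + 9) + (3 - 1*5)))*7 = (47*(21 + (3 - 5))/4)*7 = (47*(21 - 2)/4)*7 = ((47/4)*19)*7 = (893/4)*7 = 6251/4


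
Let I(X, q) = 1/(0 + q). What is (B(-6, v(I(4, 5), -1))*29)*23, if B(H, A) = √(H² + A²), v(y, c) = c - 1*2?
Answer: 2001*√5 ≈ 4474.4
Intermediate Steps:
I(X, q) = 1/q
v(y, c) = -2 + c (v(y, c) = c - 2 = -2 + c)
B(H, A) = √(A² + H²)
(B(-6, v(I(4, 5), -1))*29)*23 = (√((-2 - 1)² + (-6)²)*29)*23 = (√((-3)² + 36)*29)*23 = (√(9 + 36)*29)*23 = (√45*29)*23 = ((3*√5)*29)*23 = (87*√5)*23 = 2001*√5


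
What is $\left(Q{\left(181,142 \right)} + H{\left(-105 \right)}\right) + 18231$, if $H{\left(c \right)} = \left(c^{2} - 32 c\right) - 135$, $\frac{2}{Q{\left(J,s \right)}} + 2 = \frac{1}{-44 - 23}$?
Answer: $\frac{4384801}{135} \approx 32480.0$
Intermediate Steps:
$Q{\left(J,s \right)} = - \frac{134}{135}$ ($Q{\left(J,s \right)} = \frac{2}{-2 + \frac{1}{-44 - 23}} = \frac{2}{-2 + \frac{1}{-67}} = \frac{2}{-2 - \frac{1}{67}} = \frac{2}{- \frac{135}{67}} = 2 \left(- \frac{67}{135}\right) = - \frac{134}{135}$)
$H{\left(c \right)} = -135 + c^{2} - 32 c$
$\left(Q{\left(181,142 \right)} + H{\left(-105 \right)}\right) + 18231 = \left(- \frac{134}{135} - \left(-3225 - 11025\right)\right) + 18231 = \left(- \frac{134}{135} + \left(-135 + 11025 + 3360\right)\right) + 18231 = \left(- \frac{134}{135} + 14250\right) + 18231 = \frac{1923616}{135} + 18231 = \frac{4384801}{135}$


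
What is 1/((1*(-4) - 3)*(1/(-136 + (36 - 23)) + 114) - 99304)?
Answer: -123/12312539 ≈ -9.9898e-6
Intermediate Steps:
1/((1*(-4) - 3)*(1/(-136 + (36 - 23)) + 114) - 99304) = 1/((-4 - 3)*(1/(-136 + 13) + 114) - 99304) = 1/(-7*(1/(-123) + 114) - 99304) = 1/(-7*(-1/123 + 114) - 99304) = 1/(-7*14021/123 - 99304) = 1/(-98147/123 - 99304) = 1/(-12312539/123) = -123/12312539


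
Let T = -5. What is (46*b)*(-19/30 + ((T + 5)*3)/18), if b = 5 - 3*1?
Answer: -874/15 ≈ -58.267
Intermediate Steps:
b = 2 (b = 5 - 3 = 2)
(46*b)*(-19/30 + ((T + 5)*3)/18) = (46*2)*(-19/30 + ((-5 + 5)*3)/18) = 92*(-19*1/30 + (0*3)*(1/18)) = 92*(-19/30 + 0*(1/18)) = 92*(-19/30 + 0) = 92*(-19/30) = -874/15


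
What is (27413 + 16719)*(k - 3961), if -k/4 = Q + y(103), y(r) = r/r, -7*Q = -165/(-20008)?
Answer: -3063430392770/17507 ≈ -1.7498e+8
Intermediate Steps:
Q = -165/140056 (Q = -(-165)/(7*(-20008)) = -(-165)*(-1)/(7*20008) = -⅐*165/20008 = -165/140056 ≈ -0.0011781)
y(r) = 1
k = -139891/35014 (k = -4*(-165/140056 + 1) = -4*139891/140056 = -139891/35014 ≈ -3.9953)
(27413 + 16719)*(k - 3961) = (27413 + 16719)*(-139891/35014 - 3961) = 44132*(-138830345/35014) = -3063430392770/17507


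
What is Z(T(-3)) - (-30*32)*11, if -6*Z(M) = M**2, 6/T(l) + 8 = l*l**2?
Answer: 12935994/1225 ≈ 10560.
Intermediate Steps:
T(l) = 6/(-8 + l**3) (T(l) = 6/(-8 + l*l**2) = 6/(-8 + l**3))
Z(M) = -M**2/6
Z(T(-3)) - (-30*32)*11 = -36/(-8 + (-3)**3)**2/6 - (-30*32)*11 = -36/(-8 - 27)**2/6 - (-960)*11 = -(6/(-35))**2/6 - 1*(-10560) = -(6*(-1/35))**2/6 + 10560 = -(-6/35)**2/6 + 10560 = -1/6*36/1225 + 10560 = -6/1225 + 10560 = 12935994/1225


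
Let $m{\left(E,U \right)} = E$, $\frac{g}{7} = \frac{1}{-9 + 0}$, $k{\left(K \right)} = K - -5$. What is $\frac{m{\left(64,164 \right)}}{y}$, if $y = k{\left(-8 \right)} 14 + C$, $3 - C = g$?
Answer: $- \frac{72}{43} \approx -1.6744$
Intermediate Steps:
$k{\left(K \right)} = 5 + K$ ($k{\left(K \right)} = K + 5 = 5 + K$)
$g = - \frac{7}{9}$ ($g = \frac{7}{-9 + 0} = \frac{7}{-9} = 7 \left(- \frac{1}{9}\right) = - \frac{7}{9} \approx -0.77778$)
$C = \frac{34}{9}$ ($C = 3 - - \frac{7}{9} = 3 + \frac{7}{9} = \frac{34}{9} \approx 3.7778$)
$y = - \frac{344}{9}$ ($y = \left(5 - 8\right) 14 + \frac{34}{9} = \left(-3\right) 14 + \frac{34}{9} = -42 + \frac{34}{9} = - \frac{344}{9} \approx -38.222$)
$\frac{m{\left(64,164 \right)}}{y} = \frac{64}{- \frac{344}{9}} = 64 \left(- \frac{9}{344}\right) = - \frac{72}{43}$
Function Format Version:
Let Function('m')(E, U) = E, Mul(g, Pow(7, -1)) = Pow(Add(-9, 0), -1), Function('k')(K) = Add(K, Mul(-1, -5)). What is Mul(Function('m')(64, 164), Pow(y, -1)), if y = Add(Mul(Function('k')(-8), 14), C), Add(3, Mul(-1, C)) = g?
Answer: Rational(-72, 43) ≈ -1.6744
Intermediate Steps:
Function('k')(K) = Add(5, K) (Function('k')(K) = Add(K, 5) = Add(5, K))
g = Rational(-7, 9) (g = Mul(7, Pow(Add(-9, 0), -1)) = Mul(7, Pow(-9, -1)) = Mul(7, Rational(-1, 9)) = Rational(-7, 9) ≈ -0.77778)
C = Rational(34, 9) (C = Add(3, Mul(-1, Rational(-7, 9))) = Add(3, Rational(7, 9)) = Rational(34, 9) ≈ 3.7778)
y = Rational(-344, 9) (y = Add(Mul(Add(5, -8), 14), Rational(34, 9)) = Add(Mul(-3, 14), Rational(34, 9)) = Add(-42, Rational(34, 9)) = Rational(-344, 9) ≈ -38.222)
Mul(Function('m')(64, 164), Pow(y, -1)) = Mul(64, Pow(Rational(-344, 9), -1)) = Mul(64, Rational(-9, 344)) = Rational(-72, 43)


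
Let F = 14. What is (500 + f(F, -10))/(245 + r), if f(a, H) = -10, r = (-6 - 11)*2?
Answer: 490/211 ≈ 2.3223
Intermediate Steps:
r = -34 (r = -17*2 = -34)
(500 + f(F, -10))/(245 + r) = (500 - 10)/(245 - 34) = 490/211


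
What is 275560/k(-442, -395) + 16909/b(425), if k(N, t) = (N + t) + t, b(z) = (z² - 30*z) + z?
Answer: -263385887/1178100 ≈ -223.57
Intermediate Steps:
b(z) = z² - 29*z
k(N, t) = N + 2*t
275560/k(-442, -395) + 16909/b(425) = 275560/(-442 + 2*(-395)) + 16909/((425*(-29 + 425))) = 275560/(-442 - 790) + 16909/((425*396)) = 275560/(-1232) + 16909/168300 = 275560*(-1/1232) + 16909*(1/168300) = -34445/154 + 16909/168300 = -263385887/1178100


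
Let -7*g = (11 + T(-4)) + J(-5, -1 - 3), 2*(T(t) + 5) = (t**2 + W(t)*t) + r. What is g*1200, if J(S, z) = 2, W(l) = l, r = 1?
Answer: -4200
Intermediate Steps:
T(t) = -9/2 + t**2 (T(t) = -5 + ((t**2 + t*t) + 1)/2 = -5 + ((t**2 + t**2) + 1)/2 = -5 + (2*t**2 + 1)/2 = -5 + (1 + 2*t**2)/2 = -5 + (1/2 + t**2) = -9/2 + t**2)
g = -7/2 (g = -((11 + (-9/2 + (-4)**2)) + 2)/7 = -((11 + (-9/2 + 16)) + 2)/7 = -((11 + 23/2) + 2)/7 = -(45/2 + 2)/7 = -1/7*49/2 = -7/2 ≈ -3.5000)
g*1200 = -7/2*1200 = -4200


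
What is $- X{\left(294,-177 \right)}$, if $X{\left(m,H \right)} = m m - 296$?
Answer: $-86140$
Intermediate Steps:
$X{\left(m,H \right)} = -296 + m^{2}$ ($X{\left(m,H \right)} = m^{2} - 296 = -296 + m^{2}$)
$- X{\left(294,-177 \right)} = - (-296 + 294^{2}) = - (-296 + 86436) = \left(-1\right) 86140 = -86140$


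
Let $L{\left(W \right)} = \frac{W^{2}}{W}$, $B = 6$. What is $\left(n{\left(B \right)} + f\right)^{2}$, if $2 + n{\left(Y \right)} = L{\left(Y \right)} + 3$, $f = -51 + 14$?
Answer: $900$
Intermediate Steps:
$L{\left(W \right)} = W$
$f = -37$
$n{\left(Y \right)} = 1 + Y$ ($n{\left(Y \right)} = -2 + \left(Y + 3\right) = -2 + \left(3 + Y\right) = 1 + Y$)
$\left(n{\left(B \right)} + f\right)^{2} = \left(\left(1 + 6\right) - 37\right)^{2} = \left(7 - 37\right)^{2} = \left(-30\right)^{2} = 900$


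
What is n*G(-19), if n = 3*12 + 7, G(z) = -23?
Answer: -989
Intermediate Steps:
n = 43 (n = 36 + 7 = 43)
n*G(-19) = 43*(-23) = -989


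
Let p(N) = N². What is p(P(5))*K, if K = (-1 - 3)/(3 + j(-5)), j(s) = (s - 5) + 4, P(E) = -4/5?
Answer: 64/75 ≈ 0.85333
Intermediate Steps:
P(E) = -⅘ (P(E) = -4*⅕ = -⅘)
j(s) = -1 + s (j(s) = (-5 + s) + 4 = -1 + s)
K = 4/3 (K = (-1 - 3)/(3 + (-1 - 5)) = -4/(3 - 6) = -4/(-3) = -4*(-⅓) = 4/3 ≈ 1.3333)
p(P(5))*K = (-⅘)²*(4/3) = (16/25)*(4/3) = 64/75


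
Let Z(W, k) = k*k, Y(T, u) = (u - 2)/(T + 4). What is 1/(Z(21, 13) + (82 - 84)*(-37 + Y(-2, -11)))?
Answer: 1/256 ≈ 0.0039063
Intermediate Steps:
Y(T, u) = (-2 + u)/(4 + T)
Z(W, k) = k²
1/(Z(21, 13) + (82 - 84)*(-37 + Y(-2, -11))) = 1/(13² + (82 - 84)*(-37 + (-2 - 11)/(4 - 2))) = 1/(169 - 2*(-37 - 13/2)) = 1/(169 - 2*(-87/2)) = 1/(169 + 87) = 1/256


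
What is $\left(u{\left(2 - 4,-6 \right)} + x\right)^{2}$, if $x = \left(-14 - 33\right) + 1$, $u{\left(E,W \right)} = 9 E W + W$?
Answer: $3136$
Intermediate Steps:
$u{\left(E,W \right)} = W + 9 E W$ ($u{\left(E,W \right)} = 9 E W + W = W + 9 E W$)
$x = -46$ ($x = -47 + 1 = -46$)
$\left(u{\left(2 - 4,-6 \right)} + x\right)^{2} = \left(- 6 \left(1 + 9 \left(2 - 4\right)\right) - 46\right)^{2} = \left(- 6 \left(1 + 9 \left(-2\right)\right) - 46\right)^{2} = \left(- 6 \left(1 - 18\right) - 46\right)^{2} = \left(\left(-6\right) \left(-17\right) - 46\right)^{2} = \left(102 - 46\right)^{2} = 56^{2} = 3136$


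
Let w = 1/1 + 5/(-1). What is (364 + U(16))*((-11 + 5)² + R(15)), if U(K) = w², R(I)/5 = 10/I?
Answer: 44840/3 ≈ 14947.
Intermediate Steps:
w = -4 (w = 1*1 + 5*(-1) = 1 - 5 = -4)
R(I) = 50/I (R(I) = 5*(10/I) = 50/I)
U(K) = 16 (U(K) = (-4)² = 16)
(364 + U(16))*((-11 + 5)² + R(15)) = (364 + 16)*((-11 + 5)² + 50/15) = 380*((-6)² + 50*(1/15)) = 380*(36 + 10/3) = 380*(118/3) = 44840/3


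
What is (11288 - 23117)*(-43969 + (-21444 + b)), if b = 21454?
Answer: 519991011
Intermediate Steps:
(11288 - 23117)*(-43969 + (-21444 + b)) = (11288 - 23117)*(-43969 + (-21444 + 21454)) = -11829*(-43969 + 10) = -11829*(-43959) = 519991011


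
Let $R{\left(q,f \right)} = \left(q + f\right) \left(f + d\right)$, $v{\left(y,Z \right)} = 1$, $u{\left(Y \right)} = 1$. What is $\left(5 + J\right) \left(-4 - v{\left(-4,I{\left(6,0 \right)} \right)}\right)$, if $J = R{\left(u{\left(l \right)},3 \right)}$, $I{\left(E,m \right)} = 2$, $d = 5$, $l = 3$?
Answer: $-185$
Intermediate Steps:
$R{\left(q,f \right)} = \left(5 + f\right) \left(f + q\right)$ ($R{\left(q,f \right)} = \left(q + f\right) \left(f + 5\right) = \left(f + q\right) \left(5 + f\right) = \left(5 + f\right) \left(f + q\right)$)
$J = 32$ ($J = 3^{2} + 5 \cdot 3 + 5 \cdot 1 + 3 \cdot 1 = 9 + 15 + 5 + 3 = 32$)
$\left(5 + J\right) \left(-4 - v{\left(-4,I{\left(6,0 \right)} \right)}\right) = \left(5 + 32\right) \left(-4 - 1\right) = 37 \left(-4 - 1\right) = 37 \left(-5\right) = -185$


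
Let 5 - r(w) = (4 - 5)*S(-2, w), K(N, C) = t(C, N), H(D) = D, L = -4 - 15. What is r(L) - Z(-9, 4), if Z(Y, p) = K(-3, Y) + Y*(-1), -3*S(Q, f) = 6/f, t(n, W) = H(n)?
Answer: 97/19 ≈ 5.1053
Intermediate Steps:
L = -19
t(n, W) = n
S(Q, f) = -2/f
K(N, C) = C
r(w) = 5 - 2/w (r(w) = 5 - (4 - 5)*(-2/w) = 5 - (-1)*(-2/w) = 5 - 2/w)
Z(Y, p) = 0 (Z(Y, p) = Y + Y*(-1) = Y - Y = 0)
r(L) - Z(-9, 4) = (5 - 2/(-19)) - 1*0 = (5 - 2*(-1/19)) + 0 = (5 + 2/19) + 0 = 97/19 + 0 = 97/19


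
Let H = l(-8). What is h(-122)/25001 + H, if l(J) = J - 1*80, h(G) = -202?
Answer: -2200290/25001 ≈ -88.008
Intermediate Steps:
l(J) = -80 + J (l(J) = J - 80 = -80 + J)
H = -88 (H = -80 - 8 = -88)
h(-122)/25001 + H = -202/25001 - 88 = -2200290/25001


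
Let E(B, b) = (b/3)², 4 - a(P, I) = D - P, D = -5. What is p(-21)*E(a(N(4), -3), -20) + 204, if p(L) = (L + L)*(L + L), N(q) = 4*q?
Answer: 78604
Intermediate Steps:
p(L) = 4*L² (p(L) = (2*L)*(2*L) = 4*L²)
a(P, I) = 9 + P (a(P, I) = 4 - (-5 - P) = 4 + (5 + P) = 9 + P)
E(B, b) = b²/9 (E(B, b) = (b*(⅓))² = (b/3)² = b²/9)
p(-21)*E(a(N(4), -3), -20) + 204 = (4*(-21)²)*((⅑)*(-20)²) + 204 = (4*441)*((⅑)*400) + 204 = 1764*(400/9) + 204 = 78400 + 204 = 78604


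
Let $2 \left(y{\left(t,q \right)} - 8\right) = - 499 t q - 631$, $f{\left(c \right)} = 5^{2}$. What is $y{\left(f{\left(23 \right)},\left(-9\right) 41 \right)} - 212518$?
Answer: $2088812$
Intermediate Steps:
$f{\left(c \right)} = 25$
$y{\left(t,q \right)} = - \frac{615}{2} - \frac{499 q t}{2}$ ($y{\left(t,q \right)} = 8 + \frac{- 499 t q - 631}{2} = 8 + \frac{- 499 q t - 631}{2} = 8 + \frac{-631 - 499 q t}{2} = 8 - \left(\frac{631}{2} + \frac{499 q t}{2}\right) = - \frac{615}{2} - \frac{499 q t}{2}$)
$y{\left(f{\left(23 \right)},\left(-9\right) 41 \right)} - 212518 = \left(- \frac{615}{2} - \frac{499}{2} \left(\left(-9\right) 41\right) 25\right) - 212518 = \left(- \frac{615}{2} - \left(- \frac{184131}{2}\right) 25\right) - 212518 = \left(- \frac{615}{2} + \frac{4603275}{2}\right) - 212518 = 2301330 - 212518 = 2088812$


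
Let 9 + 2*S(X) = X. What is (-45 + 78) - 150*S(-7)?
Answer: 1233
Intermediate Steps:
S(X) = -9/2 + X/2
(-45 + 78) - 150*S(-7) = (-45 + 78) - 150*(-9/2 + (1/2)*(-7)) = 33 - 150*(-9/2 - 7/2) = 33 - 150*(-8) = 33 + 1200 = 1233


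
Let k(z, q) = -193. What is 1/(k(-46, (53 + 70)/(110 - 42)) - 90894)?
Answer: -1/91087 ≈ -1.0979e-5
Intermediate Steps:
1/(k(-46, (53 + 70)/(110 - 42)) - 90894) = 1/(-193 - 90894) = 1/(-91087) = -1/91087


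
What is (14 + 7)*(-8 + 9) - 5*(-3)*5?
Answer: 96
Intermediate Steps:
(14 + 7)*(-8 + 9) - 5*(-3)*5 = 21*1 + 15*5 = 21 + 75 = 96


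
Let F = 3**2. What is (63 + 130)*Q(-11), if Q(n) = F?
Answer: 1737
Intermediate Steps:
F = 9
Q(n) = 9
(63 + 130)*Q(-11) = (63 + 130)*9 = 193*9 = 1737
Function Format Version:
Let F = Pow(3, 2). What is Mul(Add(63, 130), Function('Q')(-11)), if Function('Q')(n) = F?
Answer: 1737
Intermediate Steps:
F = 9
Function('Q')(n) = 9
Mul(Add(63, 130), Function('Q')(-11)) = Mul(Add(63, 130), 9) = Mul(193, 9) = 1737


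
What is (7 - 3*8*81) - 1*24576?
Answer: -26513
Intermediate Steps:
(7 - 3*8*81) - 1*24576 = (7 - 24*81) - 24576 = (7 - 1944) - 24576 = -1937 - 24576 = -26513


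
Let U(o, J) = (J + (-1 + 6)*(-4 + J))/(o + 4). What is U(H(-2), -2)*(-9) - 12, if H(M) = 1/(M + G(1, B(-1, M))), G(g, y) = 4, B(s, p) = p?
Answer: 52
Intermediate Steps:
H(M) = 1/(4 + M) (H(M) = 1/(M + 4) = 1/(4 + M))
U(o, J) = (-20 + 6*J)/(4 + o) (U(o, J) = (J + 5*(-4 + J))/(4 + o) = (J + (-20 + 5*J))/(4 + o) = (-20 + 6*J)/(4 + o))
U(H(-2), -2)*(-9) - 12 = (2*(-10 + 3*(-2))/(4 + 1/(4 - 2)))*(-9) - 12 = (2*(-10 - 6)/(4 + 1/2))*(-9) - 12 = (2*(-16)/(4 + 1/2))*(-9) - 12 = (2*(-16)/(9/2))*(-9) - 12 = (2*(2/9)*(-16))*(-9) - 12 = -64/9*(-9) - 12 = 64 - 12 = 52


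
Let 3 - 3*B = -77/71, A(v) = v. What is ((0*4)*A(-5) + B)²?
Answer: 84100/45369 ≈ 1.8537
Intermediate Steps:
B = 290/213 (B = 1 - (-77)/(3*71) = 1 - ⅓*(-77/71) = 1 + 77/213 = 290/213 ≈ 1.3615)
((0*4)*A(-5) + B)² = ((0*4)*(-5) + 290/213)² = (0*(-5) + 290/213)² = (0 + 290/213)² = (290/213)² = 84100/45369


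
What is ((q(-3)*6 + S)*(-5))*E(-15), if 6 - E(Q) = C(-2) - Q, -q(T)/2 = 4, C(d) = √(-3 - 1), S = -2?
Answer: -2250 - 500*I ≈ -2250.0 - 500.0*I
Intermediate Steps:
C(d) = 2*I (C(d) = √(-4) = 2*I)
q(T) = -8 (q(T) = -2*4 = -8)
E(Q) = 6 + Q - 2*I (E(Q) = 6 - (2*I - Q) = 6 - (-Q + 2*I) = 6 + (Q - 2*I) = 6 + Q - 2*I)
((q(-3)*6 + S)*(-5))*E(-15) = ((-8*6 - 2)*(-5))*(6 - 15 - 2*I) = ((-48 - 2)*(-5))*(-9 - 2*I) = (-50*(-5))*(-9 - 2*I) = 250*(-9 - 2*I) = -2250 - 500*I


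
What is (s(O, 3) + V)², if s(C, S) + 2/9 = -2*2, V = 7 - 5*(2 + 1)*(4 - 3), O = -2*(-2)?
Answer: 12100/81 ≈ 149.38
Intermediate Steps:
O = 4
V = -8 (V = 7 - 15 = -8)
s(C, S) = -38/9 (s(C, S) = -2/9 - 2*2 = -2/9 - 4 = -38/9)
(s(O, 3) + V)² = (-38/9 - 8)² = (-110/9)² = 12100/81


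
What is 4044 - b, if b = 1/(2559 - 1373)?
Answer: 4796183/1186 ≈ 4044.0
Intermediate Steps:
b = 1/1186 ≈ 0.00084317
4044 - b = 4044 - 1*1/1186 = 4044 - 1/1186 = 4796183/1186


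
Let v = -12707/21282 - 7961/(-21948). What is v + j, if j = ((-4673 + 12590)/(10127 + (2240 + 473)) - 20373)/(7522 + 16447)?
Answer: -721638087870653/665531442769160 ≈ -1.0843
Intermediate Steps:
v = -6081513/25949852 (v = -12707*1/21282 - 7961*(-1/21948) = -12707/21282 + 7961/21948 = -6081513/25949852 ≈ -0.23436)
j = -87193801/102587320 (j = (7917/(10127 + 2713) - 20373)/23969 = (7917/12840 - 20373)*(1/23969) = (7917*(1/12840) - 20373)*(1/23969) = (2639/4280 - 20373)*(1/23969) = -87193801/4280*1/23969 = -87193801/102587320 ≈ -0.84995)
v + j = -6081513/25949852 - 87193801/102587320 = -721638087870653/665531442769160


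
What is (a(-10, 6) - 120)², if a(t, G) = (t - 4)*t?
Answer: 400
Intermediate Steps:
a(t, G) = t*(-4 + t) (a(t, G) = (-4 + t)*t = t*(-4 + t))
(a(-10, 6) - 120)² = (-10*(-4 - 10) - 120)² = (-10*(-14) - 120)² = (140 - 120)² = 20² = 400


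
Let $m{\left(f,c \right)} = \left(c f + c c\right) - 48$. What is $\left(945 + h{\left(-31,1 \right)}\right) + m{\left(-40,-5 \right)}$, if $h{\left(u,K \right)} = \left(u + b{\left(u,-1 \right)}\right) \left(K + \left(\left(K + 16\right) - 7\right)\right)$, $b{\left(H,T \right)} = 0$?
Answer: $781$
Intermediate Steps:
$m{\left(f,c \right)} = -48 + c^{2} + c f$ ($m{\left(f,c \right)} = \left(c f + c^{2}\right) - 48 = \left(c^{2} + c f\right) - 48 = -48 + c^{2} + c f$)
$h{\left(u,K \right)} = u \left(9 + 2 K\right)$ ($h{\left(u,K \right)} = \left(u + 0\right) \left(K + \left(\left(K + 16\right) - 7\right)\right) = u \left(K + \left(\left(16 + K\right) - 7\right)\right) = u \left(K + \left(9 + K\right)\right) = u \left(9 + 2 K\right)$)
$\left(945 + h{\left(-31,1 \right)}\right) + m{\left(-40,-5 \right)} = \left(945 - 31 \left(9 + 2 \cdot 1\right)\right) - \left(-152 - 25\right) = \left(945 - 31 \left(9 + 2\right)\right) + \left(-48 + 25 + 200\right) = \left(945 - 341\right) + 177 = 604 + 177 = 781$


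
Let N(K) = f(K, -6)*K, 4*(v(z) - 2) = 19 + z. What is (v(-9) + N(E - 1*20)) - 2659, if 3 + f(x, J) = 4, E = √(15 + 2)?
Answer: -5349/2 + √17 ≈ -2670.4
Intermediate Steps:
E = √17 ≈ 4.1231
v(z) = 27/4 + z/4 (v(z) = 2 + (19 + z)/4 = 2 + (19/4 + z/4) = 27/4 + z/4)
f(x, J) = 1 (f(x, J) = -3 + 4 = 1)
N(K) = K (N(K) = 1*K = K)
(v(-9) + N(E - 1*20)) - 2659 = ((27/4 + (¼)*(-9)) + (√17 - 1*20)) - 2659 = ((27/4 - 9/4) + (√17 - 20)) - 2659 = (9/2 + (-20 + √17)) - 2659 = (-31/2 + √17) - 2659 = -5349/2 + √17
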